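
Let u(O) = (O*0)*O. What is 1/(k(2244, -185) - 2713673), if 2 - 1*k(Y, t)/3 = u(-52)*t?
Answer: -1/2713667 ≈ -3.6850e-7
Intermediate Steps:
u(O) = 0 (u(O) = 0*O = 0)
k(Y, t) = 6 (k(Y, t) = 6 - 0*t = 6 - 3*0 = 6 + 0 = 6)
1/(k(2244, -185) - 2713673) = 1/(6 - 2713673) = 1/(-2713667) = -1/2713667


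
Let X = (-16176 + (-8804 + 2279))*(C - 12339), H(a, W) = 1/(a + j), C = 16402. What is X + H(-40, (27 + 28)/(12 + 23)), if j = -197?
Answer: -21859496632/237 ≈ -9.2234e+7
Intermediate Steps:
H(a, W) = 1/(-197 + a) (H(a, W) = 1/(a - 197) = 1/(-197 + a))
X = -92234163 (X = (-16176 + (-8804 + 2279))*(16402 - 12339) = (-16176 - 6525)*4063 = -22701*4063 = -92234163)
X + H(-40, (27 + 28)/(12 + 23)) = -92234163 + 1/(-197 - 40) = -92234163 + 1/(-237) = -92234163 - 1/237 = -21859496632/237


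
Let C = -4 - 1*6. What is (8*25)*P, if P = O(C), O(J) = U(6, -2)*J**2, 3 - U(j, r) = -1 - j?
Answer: 200000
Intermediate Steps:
C = -10 (C = -4 - 6 = -10)
U(j, r) = 4 + j (U(j, r) = 3 - (-1 - j) = 3 + (1 + j) = 4 + j)
O(J) = 10*J**2 (O(J) = (4 + 6)*J**2 = 10*J**2)
P = 1000 (P = 10*(-10)**2 = 10*100 = 1000)
(8*25)*P = (8*25)*1000 = 200*1000 = 200000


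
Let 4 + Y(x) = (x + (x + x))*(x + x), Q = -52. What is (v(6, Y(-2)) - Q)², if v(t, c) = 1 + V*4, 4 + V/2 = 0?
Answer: 441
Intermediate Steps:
V = -8 (V = -8 + 2*0 = -8 + 0 = -8)
Y(x) = -4 + 6*x² (Y(x) = -4 + (x + (x + x))*(x + x) = -4 + (x + 2*x)*(2*x) = -4 + (3*x)*(2*x) = -4 + 6*x²)
v(t, c) = -31 (v(t, c) = 1 - 8*4 = 1 - 32 = -31)
(v(6, Y(-2)) - Q)² = (-31 - 1*(-52))² = (-31 + 52)² = 21² = 441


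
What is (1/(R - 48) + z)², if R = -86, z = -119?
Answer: 254306809/17956 ≈ 14163.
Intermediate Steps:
(1/(R - 48) + z)² = (1/(-86 - 48) - 119)² = (1/(-134) - 119)² = (-1/134 - 119)² = (-15947/134)² = 254306809/17956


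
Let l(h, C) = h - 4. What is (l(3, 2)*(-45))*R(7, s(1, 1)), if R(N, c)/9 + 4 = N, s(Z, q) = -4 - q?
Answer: 1215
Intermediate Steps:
R(N, c) = -36 + 9*N
l(h, C) = -4 + h
(l(3, 2)*(-45))*R(7, s(1, 1)) = ((-4 + 3)*(-45))*(-36 + 9*7) = (-1*(-45))*(-36 + 63) = 45*27 = 1215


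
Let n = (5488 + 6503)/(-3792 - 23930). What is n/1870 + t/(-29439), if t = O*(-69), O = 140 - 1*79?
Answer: 72614048737/508707293820 ≈ 0.14274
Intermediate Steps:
O = 61 (O = 140 - 79 = 61)
n = -11991/27722 (n = 11991/(-27722) = 11991*(-1/27722) = -11991/27722 ≈ -0.43254)
t = -4209 (t = 61*(-69) = -4209)
n/1870 + t/(-29439) = -11991/27722/1870 - 4209/(-29439) = -11991/27722*1/1870 - 4209*(-1/29439) = -11991/51840140 + 1403/9813 = 72614048737/508707293820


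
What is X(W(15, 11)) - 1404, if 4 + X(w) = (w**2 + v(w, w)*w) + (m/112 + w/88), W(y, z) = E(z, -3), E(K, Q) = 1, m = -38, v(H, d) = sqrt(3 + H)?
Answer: -432841/308 ≈ -1405.3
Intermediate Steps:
W(y, z) = 1
X(w) = -243/56 + w**2 + w/88 + w*sqrt(3 + w) (X(w) = -4 + ((w**2 + sqrt(3 + w)*w) + (-38/112 + w/88)) = -4 + ((w**2 + w*sqrt(3 + w)) + (-38*1/112 + w*(1/88))) = -4 + ((w**2 + w*sqrt(3 + w)) + (-19/56 + w/88)) = -4 + (-19/56 + w**2 + w/88 + w*sqrt(3 + w)) = -243/56 + w**2 + w/88 + w*sqrt(3 + w))
X(W(15, 11)) - 1404 = (-243/56 + 1**2 + (1/88)*1 + 1*sqrt(3 + 1)) - 1404 = (-243/56 + 1 + 1/88 + 1*sqrt(4)) - 1404 = (-243/56 + 1 + 1/88 + 1*2) - 1404 = (-243/56 + 1 + 1/88 + 2) - 1404 = -409/308 - 1404 = -432841/308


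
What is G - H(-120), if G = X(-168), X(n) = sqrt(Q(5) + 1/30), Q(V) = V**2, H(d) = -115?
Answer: 115 + sqrt(22530)/30 ≈ 120.00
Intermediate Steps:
X(n) = sqrt(22530)/30 (X(n) = sqrt(5**2 + 1/30) = sqrt(25 + 1/30) = sqrt(751/30) = sqrt(22530)/30)
G = sqrt(22530)/30 ≈ 5.0033
G - H(-120) = sqrt(22530)/30 - 1*(-115) = sqrt(22530)/30 + 115 = 115 + sqrt(22530)/30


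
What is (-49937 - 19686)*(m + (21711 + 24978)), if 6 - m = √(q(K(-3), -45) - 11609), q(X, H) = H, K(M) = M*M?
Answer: -3251045985 + 69623*I*√11654 ≈ -3.251e+9 + 7.5161e+6*I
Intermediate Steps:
K(M) = M²
m = 6 - I*√11654 (m = 6 - √(-45 - 11609) = 6 - √(-11654) = 6 - I*√11654 ≈ 6.0 - 107.95*I)
(-49937 - 19686)*(m + (21711 + 24978)) = (-49937 - 19686)*((6 - I*√11654) + (21711 + 24978)) = -69623*((6 - I*√11654) + 46689) = -69623*(46695 - I*√11654) = -3251045985 + 69623*I*√11654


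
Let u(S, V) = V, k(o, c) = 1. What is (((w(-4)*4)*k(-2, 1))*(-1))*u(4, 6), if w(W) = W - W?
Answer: 0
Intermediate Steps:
w(W) = 0
(((w(-4)*4)*k(-2, 1))*(-1))*u(4, 6) = (((0*4)*1)*(-1))*6 = ((0*1)*(-1))*6 = (0*(-1))*6 = 0*6 = 0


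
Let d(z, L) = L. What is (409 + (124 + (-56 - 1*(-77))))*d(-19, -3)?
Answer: -1662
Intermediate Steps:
(409 + (124 + (-56 - 1*(-77))))*d(-19, -3) = (409 + (124 + (-56 - 1*(-77))))*(-3) = (409 + (124 + (-56 + 77)))*(-3) = (409 + (124 + 21))*(-3) = (409 + 145)*(-3) = 554*(-3) = -1662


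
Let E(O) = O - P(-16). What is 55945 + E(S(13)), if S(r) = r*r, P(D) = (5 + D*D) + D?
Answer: 55869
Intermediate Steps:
P(D) = 5 + D + D² (P(D) = (5 + D²) + D = 5 + D + D²)
S(r) = r²
E(O) = -245 + O (E(O) = O - (5 - 16 + (-16)²) = O - (5 - 16 + 256) = O - 1*245 = O - 245 = -245 + O)
55945 + E(S(13)) = 55945 + (-245 + 13²) = 55945 + (-245 + 169) = 55945 - 76 = 55869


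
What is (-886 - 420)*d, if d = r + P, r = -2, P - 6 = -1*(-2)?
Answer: -7836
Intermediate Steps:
P = 8 (P = 6 - 1*(-2) = 6 + 2 = 8)
d = 6 (d = -2 + 8 = 6)
(-886 - 420)*d = (-886 - 420)*6 = -1306*6 = -7836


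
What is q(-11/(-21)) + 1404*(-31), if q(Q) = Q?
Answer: -913993/21 ≈ -43524.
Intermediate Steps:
q(-11/(-21)) + 1404*(-31) = -11/(-21) + 1404*(-31) = -11*(-1/21) - 43524 = 11/21 - 43524 = -913993/21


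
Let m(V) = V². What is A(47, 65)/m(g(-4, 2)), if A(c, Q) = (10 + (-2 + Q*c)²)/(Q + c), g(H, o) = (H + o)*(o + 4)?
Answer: 9320819/16128 ≈ 577.93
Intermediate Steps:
g(H, o) = (4 + o)*(H + o) (g(H, o) = (H + o)*(4 + o) = (4 + o)*(H + o))
A(c, Q) = (10 + (-2 + Q*c)²)/(Q + c)
A(47, 65)/m(g(-4, 2)) = ((10 + (-2 + 65*47)²)/(65 + 47))/((2² + 4*(-4) + 4*2 - 4*2)²) = ((10 + (-2 + 3055)²)/112)/((4 - 16 + 8 - 8)²) = ((10 + 3053²)/112)/((-12)²) = ((10 + 9320809)/112)/144 = ((1/112)*9320819)*(1/144) = (9320819/112)*(1/144) = 9320819/16128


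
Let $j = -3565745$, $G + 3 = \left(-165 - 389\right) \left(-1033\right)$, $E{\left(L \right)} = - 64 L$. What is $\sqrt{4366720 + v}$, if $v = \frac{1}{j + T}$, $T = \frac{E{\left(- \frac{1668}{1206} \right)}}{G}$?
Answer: $\frac{\sqrt{734621514314874828187584871833318703}}{410160797536063} \approx 2089.7$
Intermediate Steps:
$G = 572279$ ($G = -3 + \left(-165 - 389\right) \left(-1033\right) = -3 - -572282 = -3 + 572282 = 572279$)
$T = \frac{17792}{115028079}$ ($T = \frac{\left(-64\right) \left(- \frac{1668}{1206}\right)}{572279} = - 64 \left(\left(-1668\right) \frac{1}{1206}\right) \frac{1}{572279} = \left(-64\right) \left(- \frac{278}{201}\right) \frac{1}{572279} = \frac{17792}{201} \cdot \frac{1}{572279} = \frac{17792}{115028079} \approx 0.00015468$)
$v = - \frac{115028079}{410160797536063}$ ($v = \frac{1}{-3565745 + \frac{17792}{115028079}} = \frac{1}{- \frac{410160797536063}{115028079}} = - \frac{115028079}{410160797536063} \approx -2.8045 \cdot 10^{-7}$)
$\sqrt{4366720 + v} = \sqrt{4366720 - \frac{115028079}{410160797536063}} = \sqrt{\frac{1791057357816561995281}{410160797536063}} = \frac{\sqrt{734621514314874828187584871833318703}}{410160797536063}$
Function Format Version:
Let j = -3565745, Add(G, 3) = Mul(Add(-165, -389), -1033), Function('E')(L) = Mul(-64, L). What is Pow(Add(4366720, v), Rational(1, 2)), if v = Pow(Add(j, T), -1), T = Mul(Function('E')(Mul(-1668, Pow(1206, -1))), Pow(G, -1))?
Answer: Mul(Rational(1, 410160797536063), Pow(734621514314874828187584871833318703, Rational(1, 2))) ≈ 2089.7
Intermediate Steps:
G = 572279 (G = Add(-3, Mul(Add(-165, -389), -1033)) = Add(-3, Mul(-554, -1033)) = Add(-3, 572282) = 572279)
T = Rational(17792, 115028079) (T = Mul(Mul(-64, Mul(-1668, Pow(1206, -1))), Pow(572279, -1)) = Mul(Mul(-64, Mul(-1668, Rational(1, 1206))), Rational(1, 572279)) = Mul(Mul(-64, Rational(-278, 201)), Rational(1, 572279)) = Mul(Rational(17792, 201), Rational(1, 572279)) = Rational(17792, 115028079) ≈ 0.00015468)
v = Rational(-115028079, 410160797536063) (v = Pow(Add(-3565745, Rational(17792, 115028079)), -1) = Pow(Rational(-410160797536063, 115028079), -1) = Rational(-115028079, 410160797536063) ≈ -2.8045e-7)
Pow(Add(4366720, v), Rational(1, 2)) = Pow(Add(4366720, Rational(-115028079, 410160797536063)), Rational(1, 2)) = Pow(Rational(1791057357816561995281, 410160797536063), Rational(1, 2)) = Mul(Rational(1, 410160797536063), Pow(734621514314874828187584871833318703, Rational(1, 2)))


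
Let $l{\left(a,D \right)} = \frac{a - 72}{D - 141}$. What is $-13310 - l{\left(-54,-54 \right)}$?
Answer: $- \frac{865192}{65} \approx -13311.0$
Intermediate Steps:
$l{\left(a,D \right)} = \frac{-72 + a}{-141 + D}$
$-13310 - l{\left(-54,-54 \right)} = -13310 - \frac{-72 - 54}{-141 - 54} = -13310 - \frac{1}{-195} \left(-126\right) = -13310 - \left(- \frac{1}{195}\right) \left(-126\right) = -13310 - \frac{42}{65} = - \frac{865192}{65}$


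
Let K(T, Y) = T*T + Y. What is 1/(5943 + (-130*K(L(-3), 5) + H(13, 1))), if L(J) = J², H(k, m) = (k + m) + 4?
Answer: -1/5219 ≈ -0.00019161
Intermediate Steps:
H(k, m) = 4 + k + m
K(T, Y) = Y + T² (K(T, Y) = T² + Y = Y + T²)
1/(5943 + (-130*K(L(-3), 5) + H(13, 1))) = 1/(5943 + (-130*(5 + ((-3)²)²) + (4 + 13 + 1))) = 1/(5943 + (-130*(5 + 9²) + 18)) = 1/(5943 + (-130*(5 + 81) + 18)) = 1/(5943 + (-130*86 + 18)) = 1/(5943 + (-11180 + 18)) = 1/(5943 - 11162) = 1/(-5219) = -1/5219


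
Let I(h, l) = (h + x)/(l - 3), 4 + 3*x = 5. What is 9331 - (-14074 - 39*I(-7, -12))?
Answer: 70267/3 ≈ 23422.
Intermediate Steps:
x = ⅓ (x = -4/3 + (⅓)*5 = -4/3 + 5/3 = ⅓ ≈ 0.33333)
I(h, l) = (⅓ + h)/(-3 + l) (I(h, l) = (h + ⅓)/(l - 3) = (⅓ + h)/(-3 + l))
9331 - (-14074 - 39*I(-7, -12)) = 9331 - (-14074 - 39*(⅓ - 7)/(-3 - 12)) = 9331 - (-14074 - 39*(-20)/((-15)*3)) = 9331 - (-14074 - (-13)*(-20)/(5*3)) = 9331 - (-14074 - 39*4/9) = 9331 - (-14074 - 52/3) = 9331 - 1*(-42274/3) = 9331 + 42274/3 = 70267/3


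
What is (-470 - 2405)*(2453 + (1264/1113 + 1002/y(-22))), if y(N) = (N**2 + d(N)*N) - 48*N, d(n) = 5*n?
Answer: -345564429775/48972 ≈ -7.0564e+6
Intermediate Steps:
y(N) = -48*N + 6*N**2 (y(N) = (N**2 + (5*N)*N) - 48*N = (N**2 + 5*N**2) - 48*N = 6*N**2 - 48*N = -48*N + 6*N**2)
(-470 - 2405)*(2453 + (1264/1113 + 1002/y(-22))) = (-470 - 2405)*(2453 + (1264/1113 + 1002/((6*(-22)*(-8 - 22))))) = -2875*(2453 + (1264*(1/1113) + 1002/((6*(-22)*(-30))))) = -2875*(2453 + (1264/1113 + 1002/3960)) = -2875*(2453 + (1264/1113 + 1002*(1/3960))) = -2875*(2453 + (1264/1113 + 167/660)) = -2875*(2453 + 340037/244860) = -2875*600981617/244860 = -345564429775/48972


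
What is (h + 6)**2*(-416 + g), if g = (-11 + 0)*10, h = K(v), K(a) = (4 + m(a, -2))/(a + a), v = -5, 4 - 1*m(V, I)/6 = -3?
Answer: -25774/25 ≈ -1031.0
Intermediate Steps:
m(V, I) = 42 (m(V, I) = 24 - 6*(-3) = 24 + 18 = 42)
K(a) = 23/a (K(a) = (4 + 42)/(a + a) = 46/((2*a)) = 46*(1/(2*a)) = 23/a)
h = -23/5 (h = 23/(-5) = 23*(-1/5) = -23/5 ≈ -4.6000)
g = -110 (g = -11*10 = -110)
(h + 6)**2*(-416 + g) = (-23/5 + 6)**2*(-416 - 110) = (7/5)**2*(-526) = (49/25)*(-526) = -25774/25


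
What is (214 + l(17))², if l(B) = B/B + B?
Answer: 53824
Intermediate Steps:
l(B) = 1 + B
(214 + l(17))² = (214 + (1 + 17))² = (214 + 18)² = 232² = 53824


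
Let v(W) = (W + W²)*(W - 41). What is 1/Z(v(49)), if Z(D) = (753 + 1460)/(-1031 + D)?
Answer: 18569/2213 ≈ 8.3909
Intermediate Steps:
v(W) = (-41 + W)*(W + W²) (v(W) = (W + W²)*(-41 + W) = (-41 + W)*(W + W²))
Z(D) = 2213/(-1031 + D)
1/Z(v(49)) = 1/(2213/(-1031 + 49*(-41 + 49² - 40*49))) = 1/(2213/(-1031 + 49*(-41 + 2401 - 1960))) = 1/(2213/(-1031 + 49*400)) = 1/(2213/(-1031 + 19600)) = 1/(2213/18569) = 18569/2213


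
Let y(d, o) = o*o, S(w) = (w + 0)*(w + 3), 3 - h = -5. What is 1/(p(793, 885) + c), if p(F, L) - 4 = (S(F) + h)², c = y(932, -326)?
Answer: 1/398458993976 ≈ 2.5097e-12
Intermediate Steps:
h = 8 (h = 3 - 1*(-5) = 3 + 5 = 8)
S(w) = w*(3 + w)
y(d, o) = o²
c = 106276 (c = (-326)² = 106276)
p(F, L) = 4 + (8 + F*(3 + F))² (p(F, L) = 4 + (F*(3 + F) + 8)² = 4 + (8 + F*(3 + F))²)
1/(p(793, 885) + c) = 1/((4 + (8 + 793*(3 + 793))²) + 106276) = 1/((4 + (8 + 793*796)²) + 106276) = 1/((4 + (8 + 631228)²) + 106276) = 1/((4 + 631236²) + 106276) = 1/((4 + 398458887696) + 106276) = 1/(398458887700 + 106276) = 1/398458993976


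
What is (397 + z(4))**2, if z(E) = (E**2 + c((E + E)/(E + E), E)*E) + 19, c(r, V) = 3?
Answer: 197136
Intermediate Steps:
z(E) = 19 + E**2 + 3*E (z(E) = (E**2 + 3*E) + 19 = 19 + E**2 + 3*E)
(397 + z(4))**2 = (397 + (19 + 4**2 + 3*4))**2 = (397 + (19 + 16 + 12))**2 = (397 + 47)**2 = 444**2 = 197136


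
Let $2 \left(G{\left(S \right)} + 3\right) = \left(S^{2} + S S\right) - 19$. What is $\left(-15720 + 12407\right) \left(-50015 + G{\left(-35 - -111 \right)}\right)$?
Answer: $\frac{293210439}{2} \approx 1.4661 \cdot 10^{8}$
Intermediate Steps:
$G{\left(S \right)} = - \frac{25}{2} + S^{2}$ ($G{\left(S \right)} = -3 + \frac{\left(S^{2} + S S\right) - 19}{2} = -3 + \frac{\left(S^{2} + S^{2}\right) - 19}{2} = -3 + \frac{2 S^{2} - 19}{2} = -3 + \frac{-19 + 2 S^{2}}{2} = -3 + \left(- \frac{19}{2} + S^{2}\right) = - \frac{25}{2} + S^{2}$)
$\left(-15720 + 12407\right) \left(-50015 + G{\left(-35 - -111 \right)}\right) = \left(-15720 + 12407\right) \left(-50015 - \left(\frac{25}{2} - \left(-35 - -111\right)^{2}\right)\right) = - 3313 \left(-50015 - \left(\frac{25}{2} - \left(-35 + 111\right)^{2}\right)\right) = - 3313 \left(-50015 - \left(\frac{25}{2} - 76^{2}\right)\right) = - 3313 \left(-50015 + \left(- \frac{25}{2} + 5776\right)\right) = - 3313 \left(-50015 + \frac{11527}{2}\right) = \left(-3313\right) \left(- \frac{88503}{2}\right) = \frac{293210439}{2}$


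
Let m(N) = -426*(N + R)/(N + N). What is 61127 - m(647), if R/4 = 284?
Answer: 39928948/647 ≈ 61714.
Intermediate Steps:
R = 1136 (R = 4*284 = 1136)
m(N) = -213*(1136 + N)/N (m(N) = -426*(N + 1136)/(N + N) = -426*(1136 + N)/(2*N) = -213*(1136 + N)/N)
61127 - m(647) = 61127 - (-213 - 241968/647) = 61127 - 1*(-379779/647) = 61127 + 379779/647 = 39928948/647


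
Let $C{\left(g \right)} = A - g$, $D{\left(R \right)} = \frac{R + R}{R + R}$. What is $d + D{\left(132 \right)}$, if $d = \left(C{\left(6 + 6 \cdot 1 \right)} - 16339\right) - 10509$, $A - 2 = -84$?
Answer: $-26941$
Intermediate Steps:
$A = -82$ ($A = 2 - 84 = -82$)
$D{\left(R \right)} = 1$ ($D{\left(R \right)} = \frac{2 R}{2 R} = 2 R \frac{1}{2 R} = 1$)
$C{\left(g \right)} = -82 - g$
$d = -26942$ ($d = \left(\left(-82 - \left(6 + 6 \cdot 1\right)\right) - 16339\right) - 10509 = \left(\left(-82 - \left(6 + 6\right)\right) - 16339\right) - 10509 = \left(\left(-82 - 12\right) - 16339\right) - 10509 = \left(-94 - 16339\right) - 10509 = -16433 - 10509 = -26942$)
$d + D{\left(132 \right)} = -26942 + 1 = -26941$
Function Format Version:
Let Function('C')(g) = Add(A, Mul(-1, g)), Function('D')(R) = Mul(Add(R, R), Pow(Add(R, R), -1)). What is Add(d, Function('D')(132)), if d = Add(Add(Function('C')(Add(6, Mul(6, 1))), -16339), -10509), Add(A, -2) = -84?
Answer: -26941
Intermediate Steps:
A = -82 (A = Add(2, -84) = -82)
Function('D')(R) = 1 (Function('D')(R) = Mul(Mul(2, R), Pow(Mul(2, R), -1)) = Mul(Mul(2, R), Mul(Rational(1, 2), Pow(R, -1))) = 1)
Function('C')(g) = Add(-82, Mul(-1, g))
d = -26942 (d = Add(Add(Add(-82, Mul(-1, Add(6, Mul(6, 1)))), -16339), -10509) = Add(Add(Add(-82, Mul(-1, Add(6, 6))), -16339), -10509) = Add(Add(Add(-82, Mul(-1, 12)), -16339), -10509) = Add(Add(Add(-82, -12), -16339), -10509) = Add(Add(-94, -16339), -10509) = Add(-16433, -10509) = -26942)
Add(d, Function('D')(132)) = Add(-26942, 1) = -26941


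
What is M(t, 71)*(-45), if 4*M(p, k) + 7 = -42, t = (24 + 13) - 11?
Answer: 2205/4 ≈ 551.25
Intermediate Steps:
t = 26 (t = 37 - 11 = 26)
M(p, k) = -49/4 (M(p, k) = -7/4 + (1/4)*(-42) = -7/4 - 21/2 = -49/4)
M(t, 71)*(-45) = -49/4*(-45) = 2205/4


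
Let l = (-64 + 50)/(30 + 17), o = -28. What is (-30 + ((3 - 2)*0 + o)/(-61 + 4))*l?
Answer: 23548/2679 ≈ 8.7898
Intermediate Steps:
l = -14/47 ≈ -0.29787
(-30 + ((3 - 2)*0 + o)/(-61 + 4))*l = (-30 + ((3 - 2)*0 - 28)/(-61 + 4))*(-14/47) = (-30 + (1*0 - 28)/(-57))*(-14/47) = (-30 + (0 - 28)*(-1/57))*(-14/47) = (-30 - 28*(-1/57))*(-14/47) = (-30 + 28/57)*(-14/47) = -1682/57*(-14/47) = 23548/2679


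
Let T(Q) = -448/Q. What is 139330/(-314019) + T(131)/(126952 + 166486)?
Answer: -2678019273626/6035504529591 ≈ -0.44371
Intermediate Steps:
139330/(-314019) + T(131)/(126952 + 166486) = 139330/(-314019) + (-448/131)/(126952 + 166486) = 139330*(-1/314019) - 448*1/131/293438 = -139330/314019 - 448/131*1/293438 = -139330/314019 - 224/19220189 = -2678019273626/6035504529591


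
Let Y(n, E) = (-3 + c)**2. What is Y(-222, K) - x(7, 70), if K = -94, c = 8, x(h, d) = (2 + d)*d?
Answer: -5015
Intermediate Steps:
x(h, d) = d*(2 + d)
Y(n, E) = 25 (Y(n, E) = (-3 + 8)**2 = 5**2 = 25)
Y(-222, K) - x(7, 70) = 25 - 70*(2 + 70) = 25 - 70*72 = 25 - 1*5040 = 25 - 5040 = -5015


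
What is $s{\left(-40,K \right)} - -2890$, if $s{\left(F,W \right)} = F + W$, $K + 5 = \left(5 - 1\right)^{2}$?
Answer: $2861$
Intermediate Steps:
$K = 11$ ($K = -5 + \left(5 - 1\right)^{2} = -5 + 4^{2} = -5 + 16 = 11$)
$s{\left(-40,K \right)} - -2890 = \left(-40 + 11\right) - -2890 = -29 + 2890 = 2861$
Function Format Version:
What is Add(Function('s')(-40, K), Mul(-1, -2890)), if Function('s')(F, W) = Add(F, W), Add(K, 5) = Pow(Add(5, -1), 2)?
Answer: 2861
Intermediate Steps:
K = 11 (K = Add(-5, Pow(Add(5, -1), 2)) = Add(-5, Pow(4, 2)) = Add(-5, 16) = 11)
Add(Function('s')(-40, K), Mul(-1, -2890)) = Add(Add(-40, 11), Mul(-1, -2890)) = Add(-29, 2890) = 2861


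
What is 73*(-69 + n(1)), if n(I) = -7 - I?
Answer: -5621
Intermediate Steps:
73*(-69 + n(1)) = 73*(-69 + (-7 - 1*1)) = 73*(-69 + (-7 - 1)) = 73*(-69 - 8) = 73*(-77) = -5621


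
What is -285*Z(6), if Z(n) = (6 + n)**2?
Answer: -41040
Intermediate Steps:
-285*Z(6) = -285*(6 + 6)**2 = -285*12**2 = -285*144 = -41040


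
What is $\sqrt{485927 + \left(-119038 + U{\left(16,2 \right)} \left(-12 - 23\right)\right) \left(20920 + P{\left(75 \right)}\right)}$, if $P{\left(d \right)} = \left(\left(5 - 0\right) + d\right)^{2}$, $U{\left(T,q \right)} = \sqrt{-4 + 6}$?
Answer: $\sqrt{-3251632233 - 956200 \sqrt{2}} \approx 57035.0 i$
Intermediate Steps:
$U{\left(T,q \right)} = \sqrt{2}$
$P{\left(d \right)} = \left(5 + d\right)^{2}$ ($P{\left(d \right)} = \left(\left(5 + 0\right) + d\right)^{2} = \left(5 + d\right)^{2}$)
$\sqrt{485927 + \left(-119038 + U{\left(16,2 \right)} \left(-12 - 23\right)\right) \left(20920 + P{\left(75 \right)}\right)} = \sqrt{485927 + \left(-119038 + \sqrt{2} \left(-12 - 23\right)\right) \left(20920 + \left(5 + 75\right)^{2}\right)} = \sqrt{485927 + \left(-119038 + \sqrt{2} \left(-35\right)\right) \left(20920 + 80^{2}\right)} = \sqrt{485927 + \left(-119038 - 35 \sqrt{2}\right) \left(20920 + 6400\right)} = \sqrt{485927 + \left(-119038 - 35 \sqrt{2}\right) 27320} = \sqrt{485927 - \left(3252118160 + 956200 \sqrt{2}\right)} = \sqrt{-3251632233 - 956200 \sqrt{2}}$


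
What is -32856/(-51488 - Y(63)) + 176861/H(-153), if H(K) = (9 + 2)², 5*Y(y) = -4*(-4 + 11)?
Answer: 3795501801/2595571 ≈ 1462.3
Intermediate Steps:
Y(y) = -28/5 (Y(y) = (-4*(-4 + 11))/5 = (-4*7)/5 = (⅕)*(-28) = -28/5)
H(K) = 121 (H(K) = 11² = 121)
-32856/(-51488 - Y(63)) + 176861/H(-153) = -32856/(-51488 - 1*(-28/5)) + 176861/121 = -32856/(-51488 + 28/5) + 176861*(1/121) = -32856/(-257412/5) + 176861/121 = -32856*(-5/257412) + 176861/121 = 13690/21451 + 176861/121 = 3795501801/2595571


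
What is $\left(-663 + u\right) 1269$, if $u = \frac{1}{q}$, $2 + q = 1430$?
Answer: $- \frac{400480749}{476} \approx -8.4135 \cdot 10^{5}$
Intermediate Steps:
$q = 1428$ ($q = -2 + 1430 = 1428$)
$u = \frac{1}{1428} \approx 0.00070028$
$\left(-663 + u\right) 1269 = \left(-663 + \frac{1}{1428}\right) 1269 = \left(- \frac{946763}{1428}\right) 1269 = - \frac{400480749}{476}$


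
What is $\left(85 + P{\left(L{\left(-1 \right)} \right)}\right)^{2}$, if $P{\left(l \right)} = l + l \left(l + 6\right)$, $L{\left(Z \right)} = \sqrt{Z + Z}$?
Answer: $6791 + 1162 i \sqrt{2} \approx 6791.0 + 1643.3 i$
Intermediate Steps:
$L{\left(Z \right)} = \sqrt{2} \sqrt{Z}$ ($L{\left(Z \right)} = \sqrt{2 Z} = \sqrt{2} \sqrt{Z}$)
$P{\left(l \right)} = l + l \left(6 + l\right)$
$\left(85 + P{\left(L{\left(-1 \right)} \right)}\right)^{2} = \left(85 + \sqrt{2} \sqrt{-1} \left(7 + \sqrt{2} \sqrt{-1}\right)\right)^{2} = \left(85 + \sqrt{2} i \left(7 + \sqrt{2} i\right)\right)^{2} = \left(85 + i \sqrt{2} \left(7 + i \sqrt{2}\right)\right)^{2}$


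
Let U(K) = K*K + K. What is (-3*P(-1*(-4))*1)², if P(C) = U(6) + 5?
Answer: 19881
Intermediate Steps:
U(K) = K + K² (U(K) = K² + K = K + K²)
P(C) = 47 (P(C) = 6*(1 + 6) + 5 = 6*7 + 5 = 42 + 5 = 47)
(-3*P(-1*(-4))*1)² = (-3*47*1)² = (-141*1)² = (-141)² = 19881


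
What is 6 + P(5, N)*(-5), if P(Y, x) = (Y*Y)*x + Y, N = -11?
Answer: 1356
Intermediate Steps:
P(Y, x) = Y + x*Y² (P(Y, x) = Y²*x + Y = x*Y² + Y = Y + x*Y²)
6 + P(5, N)*(-5) = 6 + (5*(1 + 5*(-11)))*(-5) = 6 + (5*(1 - 55))*(-5) = 6 + (5*(-54))*(-5) = 6 - 270*(-5) = 6 + 1350 = 1356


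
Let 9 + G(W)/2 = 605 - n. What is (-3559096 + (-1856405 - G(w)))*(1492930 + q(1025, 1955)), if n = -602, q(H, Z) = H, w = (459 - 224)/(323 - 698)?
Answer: -8094094312635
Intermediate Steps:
w = -47/75 (w = 235/(-375) = 235*(-1/375) = -47/75 ≈ -0.62667)
G(W) = 2396 (G(W) = -18 + 2*(605 - 1*(-602)) = -18 + 2*(605 + 602) = -18 + 2*1207 = -18 + 2414 = 2396)
(-3559096 + (-1856405 - G(w)))*(1492930 + q(1025, 1955)) = (-3559096 + (-1856405 - 1*2396))*(1492930 + 1025) = (-3559096 + (-1856405 - 2396))*1493955 = (-3559096 - 1858801)*1493955 = -5417897*1493955 = -8094094312635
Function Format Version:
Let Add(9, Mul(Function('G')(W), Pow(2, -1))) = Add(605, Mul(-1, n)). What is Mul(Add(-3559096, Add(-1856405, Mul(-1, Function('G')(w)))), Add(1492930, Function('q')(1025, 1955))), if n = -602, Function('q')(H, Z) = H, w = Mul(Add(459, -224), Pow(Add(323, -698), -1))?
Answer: -8094094312635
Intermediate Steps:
w = Rational(-47, 75) (w = Mul(235, Pow(-375, -1)) = Mul(235, Rational(-1, 375)) = Rational(-47, 75) ≈ -0.62667)
Function('G')(W) = 2396 (Function('G')(W) = Add(-18, Mul(2, Add(605, Mul(-1, -602)))) = Add(-18, Mul(2, Add(605, 602))) = Add(-18, Mul(2, 1207)) = Add(-18, 2414) = 2396)
Mul(Add(-3559096, Add(-1856405, Mul(-1, Function('G')(w)))), Add(1492930, Function('q')(1025, 1955))) = Mul(Add(-3559096, Add(-1856405, Mul(-1, 2396))), Add(1492930, 1025)) = Mul(Add(-3559096, Add(-1856405, -2396)), 1493955) = Mul(Add(-3559096, -1858801), 1493955) = Mul(-5417897, 1493955) = -8094094312635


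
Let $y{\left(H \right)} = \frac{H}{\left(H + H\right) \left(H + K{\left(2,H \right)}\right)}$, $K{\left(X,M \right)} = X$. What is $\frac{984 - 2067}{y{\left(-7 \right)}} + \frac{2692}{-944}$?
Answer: $\frac{2555207}{236} \approx 10827.0$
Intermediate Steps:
$y{\left(H \right)} = \frac{1}{2 \left(2 + H\right)}$ ($y{\left(H \right)} = \frac{H}{\left(H + H\right) \left(H + 2\right)} = \frac{H}{2 H \left(2 + H\right)} = H \frac{1}{2 H \left(2 + H\right)} = \frac{1}{2 \left(2 + H\right)}$)
$\frac{984 - 2067}{y{\left(-7 \right)}} + \frac{2692}{-944} = \frac{984 - 2067}{\frac{1}{2} \frac{1}{2 - 7}} + \frac{2692}{-944} = - \frac{1083}{\frac{1}{2} \frac{1}{-5}} + 2692 \left(- \frac{1}{944}\right) = - \frac{1083}{\frac{1}{2} \left(- \frac{1}{5}\right)} - \frac{673}{236} = - \frac{1083}{- \frac{1}{10}} - \frac{673}{236} = \left(-1083\right) \left(-10\right) - \frac{673}{236} = 10830 - \frac{673}{236} = \frac{2555207}{236}$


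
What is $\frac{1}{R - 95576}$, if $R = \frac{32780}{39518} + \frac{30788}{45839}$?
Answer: $- \frac{905732801}{86564958547074} \approx -1.0463 \cdot 10^{-5}$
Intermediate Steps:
$R = \frac{1359641302}{905732801}$ ($R = 32780 \cdot \frac{1}{39518} + 30788 \cdot \frac{1}{45839} = \frac{16390}{19759} + \frac{30788}{45839} = \frac{1359641302}{905732801} \approx 1.5012$)
$\frac{1}{R - 95576} = \frac{1}{\frac{1359641302}{905732801} - 95576} = \frac{1}{- \frac{86564958547074}{905732801}} = - \frac{905732801}{86564958547074}$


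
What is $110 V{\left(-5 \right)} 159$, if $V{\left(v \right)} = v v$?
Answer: $437250$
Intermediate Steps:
$V{\left(v \right)} = v^{2}$
$110 V{\left(-5 \right)} 159 = 110 \left(-5\right)^{2} \cdot 159 = 110 \cdot 25 \cdot 159 = 2750 \cdot 159 = 437250$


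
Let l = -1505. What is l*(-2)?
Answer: 3010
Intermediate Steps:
l*(-2) = -1505*(-2) = 3010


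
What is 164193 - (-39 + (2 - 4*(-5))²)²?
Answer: -33832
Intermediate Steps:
164193 - (-39 + (2 - 4*(-5))²)² = 164193 - (-39 + (2 + 20)²)² = 164193 - (-39 + 22²)² = 164193 - (-39 + 484)² = 164193 - 1*445² = 164193 - 1*198025 = 164193 - 198025 = -33832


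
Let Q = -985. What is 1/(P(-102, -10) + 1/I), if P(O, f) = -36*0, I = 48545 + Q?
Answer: 47560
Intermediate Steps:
I = 47560 (I = 48545 - 985 = 47560)
P(O, f) = 0
1/(P(-102, -10) + 1/I) = 1/(0 + 1/47560) = 1/(1/47560) = 47560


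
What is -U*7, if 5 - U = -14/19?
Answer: -763/19 ≈ -40.158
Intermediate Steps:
U = 109/19 (U = 5 - (-14)/19 = 5 - 1*(-14/19) = 5 + 14/19 = 109/19 ≈ 5.7368)
-U*7 = -1*109/19*7 = -109/19*7 = -763/19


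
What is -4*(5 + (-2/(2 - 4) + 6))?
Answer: -48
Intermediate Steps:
-4*(5 + (-2/(2 - 4) + 6)) = -4*(5 + (-2/(-2) + 6)) = -4*(5 + (-2*(-½) + 6)) = -4*(5 + (1 + 6)) = -4*(5 + 7) = -4*12 = -48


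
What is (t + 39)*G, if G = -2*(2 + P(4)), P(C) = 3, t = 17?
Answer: -560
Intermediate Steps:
G = -10 (G = -2*(2 + 3) = -2*5 = -10)
(t + 39)*G = (17 + 39)*(-10) = 56*(-10) = -560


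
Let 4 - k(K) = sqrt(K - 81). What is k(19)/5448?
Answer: 1/1362 - I*sqrt(62)/5448 ≈ 0.00073421 - 0.0014453*I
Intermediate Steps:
k(K) = 4 - sqrt(-81 + K) (k(K) = 4 - sqrt(K - 81) = 4 - sqrt(-81 + K))
k(19)/5448 = (4 - sqrt(-81 + 19))/5448 = (4 - sqrt(-62))*(1/5448) = (4 - I*sqrt(62))*(1/5448) = 1/1362 - I*sqrt(62)/5448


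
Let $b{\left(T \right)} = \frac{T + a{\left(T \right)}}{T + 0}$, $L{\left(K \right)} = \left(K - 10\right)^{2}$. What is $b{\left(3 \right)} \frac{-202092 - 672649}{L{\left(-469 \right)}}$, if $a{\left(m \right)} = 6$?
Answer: $- \frac{2624223}{229441} \approx -11.437$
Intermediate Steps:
$L{\left(K \right)} = \left(-10 + K\right)^{2}$
$b{\left(T \right)} = \frac{6 + T}{T}$ ($b{\left(T \right)} = \frac{T + 6}{T + 0} = \frac{6 + T}{T}$)
$b{\left(3 \right)} \frac{-202092 - 672649}{L{\left(-469 \right)}} = \frac{6 + 3}{3} \frac{-202092 - 672649}{\left(-10 - 469\right)^{2}} = \frac{1}{3} \cdot 9 \frac{-202092 - 672649}{\left(-479\right)^{2}} = 3 \left(- \frac{874741}{229441}\right) = - \frac{2624223}{229441}$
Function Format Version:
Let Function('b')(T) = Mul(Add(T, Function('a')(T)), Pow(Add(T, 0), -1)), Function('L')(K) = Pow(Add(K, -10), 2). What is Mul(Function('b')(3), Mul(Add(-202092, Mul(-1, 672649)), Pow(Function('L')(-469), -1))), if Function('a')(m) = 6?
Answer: Rational(-2624223, 229441) ≈ -11.437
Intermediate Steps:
Function('L')(K) = Pow(Add(-10, K), 2)
Function('b')(T) = Mul(Pow(T, -1), Add(6, T)) (Function('b')(T) = Mul(Add(T, 6), Pow(Add(T, 0), -1)) = Mul(Add(6, T), Pow(T, -1)) = Mul(Pow(T, -1), Add(6, T)))
Mul(Function('b')(3), Mul(Add(-202092, Mul(-1, 672649)), Pow(Function('L')(-469), -1))) = Mul(Mul(Pow(3, -1), Add(6, 3)), Mul(Add(-202092, Mul(-1, 672649)), Pow(Pow(Add(-10, -469), 2), -1))) = Mul(Mul(Rational(1, 3), 9), Mul(Add(-202092, -672649), Pow(Pow(-479, 2), -1))) = Mul(3, Mul(-874741, Pow(229441, -1))) = Mul(3, Mul(-874741, Rational(1, 229441))) = Mul(3, Rational(-874741, 229441)) = Rational(-2624223, 229441)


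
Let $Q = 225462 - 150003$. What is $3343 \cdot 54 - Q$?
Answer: $105063$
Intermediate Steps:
$Q = 75459$ ($Q = 225462 - 150003 = 75459$)
$3343 \cdot 54 - Q = 3343 \cdot 54 - 75459 = 180522 - 75459 = 105063$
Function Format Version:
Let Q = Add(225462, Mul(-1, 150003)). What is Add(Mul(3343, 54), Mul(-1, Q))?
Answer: 105063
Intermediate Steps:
Q = 75459 (Q = Add(225462, -150003) = 75459)
Add(Mul(3343, 54), Mul(-1, Q)) = Add(Mul(3343, 54), Mul(-1, 75459)) = Add(180522, -75459) = 105063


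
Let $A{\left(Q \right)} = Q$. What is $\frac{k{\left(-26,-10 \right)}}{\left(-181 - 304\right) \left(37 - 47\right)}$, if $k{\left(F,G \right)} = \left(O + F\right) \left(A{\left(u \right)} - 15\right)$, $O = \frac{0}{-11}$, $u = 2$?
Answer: $\frac{169}{2425} \approx 0.069691$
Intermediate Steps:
$O = 0$ ($O = 0 \left(- \frac{1}{11}\right) = 0$)
$k{\left(F,G \right)} = - 13 F$ ($k{\left(F,G \right)} = \left(0 + F\right) \left(2 - 15\right) = F \left(-13\right) = - 13 F$)
$\frac{k{\left(-26,-10 \right)}}{\left(-181 - 304\right) \left(37 - 47\right)} = \frac{\left(-13\right) \left(-26\right)}{\left(-181 - 304\right) \left(37 - 47\right)} = \frac{338}{\left(-485\right) \left(-10\right)} = \frac{338}{4850} = 338 \cdot \frac{1}{4850} = \frac{169}{2425}$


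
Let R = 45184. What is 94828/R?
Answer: 23707/11296 ≈ 2.0987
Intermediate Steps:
94828/R = 94828/45184 = 94828*(1/45184) = 23707/11296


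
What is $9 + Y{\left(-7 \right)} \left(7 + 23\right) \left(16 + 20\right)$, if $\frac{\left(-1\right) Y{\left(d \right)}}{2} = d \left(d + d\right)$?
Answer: $-211671$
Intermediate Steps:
$Y{\left(d \right)} = - 4 d^{2}$ ($Y{\left(d \right)} = - 2 d \left(d + d\right) = - 2 d 2 d = - 2 \cdot 2 d^{2} = - 4 d^{2}$)
$9 + Y{\left(-7 \right)} \left(7 + 23\right) \left(16 + 20\right) = 9 + - 4 \left(-7\right)^{2} \left(7 + 23\right) \left(16 + 20\right) = 9 + \left(-4\right) 49 \cdot 30 \cdot 36 = 9 - 211680 = -211671$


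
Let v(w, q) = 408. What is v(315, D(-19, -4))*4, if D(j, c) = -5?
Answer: 1632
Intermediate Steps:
v(315, D(-19, -4))*4 = 408*4 = 1632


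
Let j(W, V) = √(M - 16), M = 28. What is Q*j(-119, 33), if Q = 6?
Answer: 12*√3 ≈ 20.785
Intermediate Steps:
j(W, V) = 2*√3 (j(W, V) = √(28 - 16) = √12 = 2*√3)
Q*j(-119, 33) = 6*(2*√3) = 12*√3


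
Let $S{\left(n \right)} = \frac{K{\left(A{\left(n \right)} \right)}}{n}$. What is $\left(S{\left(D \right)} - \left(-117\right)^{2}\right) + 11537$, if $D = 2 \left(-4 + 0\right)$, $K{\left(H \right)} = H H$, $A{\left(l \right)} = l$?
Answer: $-2160$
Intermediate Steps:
$K{\left(H \right)} = H^{2}$
$D = -8$ ($D = 2 \left(-4\right) = -8$)
$S{\left(n \right)} = n$ ($S{\left(n \right)} = \frac{n^{2}}{n} = n$)
$\left(S{\left(D \right)} - \left(-117\right)^{2}\right) + 11537 = \left(-8 - \left(-117\right)^{2}\right) + 11537 = \left(-8 - 13689\right) + 11537 = -13697 + 11537 = -2160$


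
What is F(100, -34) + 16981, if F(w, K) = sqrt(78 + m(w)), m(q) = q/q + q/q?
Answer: 16981 + 4*sqrt(5) ≈ 16990.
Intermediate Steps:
m(q) = 2 (m(q) = 1 + 1 = 2)
F(w, K) = 4*sqrt(5) (F(w, K) = sqrt(78 + 2) = sqrt(80) = 4*sqrt(5))
F(100, -34) + 16981 = 4*sqrt(5) + 16981 = 16981 + 4*sqrt(5)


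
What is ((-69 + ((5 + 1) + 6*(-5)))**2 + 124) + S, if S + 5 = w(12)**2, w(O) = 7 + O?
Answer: 9129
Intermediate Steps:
S = 356 (S = -5 + (7 + 12)**2 = -5 + 19**2 = -5 + 361 = 356)
((-69 + ((5 + 1) + 6*(-5)))**2 + 124) + S = ((-69 + ((5 + 1) + 6*(-5)))**2 + 124) + 356 = ((-69 + (6 - 30))**2 + 124) + 356 = ((-69 - 24)**2 + 124) + 356 = ((-93)**2 + 124) + 356 = (8649 + 124) + 356 = 8773 + 356 = 9129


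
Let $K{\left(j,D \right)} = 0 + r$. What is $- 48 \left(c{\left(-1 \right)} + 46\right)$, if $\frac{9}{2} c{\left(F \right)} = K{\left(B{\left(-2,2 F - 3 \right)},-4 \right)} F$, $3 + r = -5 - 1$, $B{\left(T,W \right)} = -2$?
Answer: $-2304$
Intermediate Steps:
$r = -9$ ($r = -3 - 6 = -9$)
$K{\left(j,D \right)} = -9$ ($K{\left(j,D \right)} = 0 - 9 = -9$)
$c{\left(F \right)} = - 2 F$ ($c{\left(F \right)} = \frac{2 \left(- 9 F\right)}{9} = - 2 F$)
$- 48 \left(c{\left(-1 \right)} + 46\right) = - 48 \left(\left(-2\right) \left(-1\right) + 46\right) = - 48 \left(2 + 46\right) = \left(-48\right) 48 = -2304$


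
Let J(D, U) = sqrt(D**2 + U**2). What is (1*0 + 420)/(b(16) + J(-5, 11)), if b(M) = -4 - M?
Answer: -4200/127 - 210*sqrt(146)/127 ≈ -53.051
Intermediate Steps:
(1*0 + 420)/(b(16) + J(-5, 11)) = (1*0 + 420)/((-4 - 1*16) + sqrt((-5)**2 + 11**2)) = (0 + 420)/((-4 - 16) + sqrt(25 + 121)) = 420/(-20 + sqrt(146))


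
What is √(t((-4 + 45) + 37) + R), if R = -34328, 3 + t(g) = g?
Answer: I*√34253 ≈ 185.08*I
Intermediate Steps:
t(g) = -3 + g
√(t((-4 + 45) + 37) + R) = √((-3 + ((-4 + 45) + 37)) - 34328) = √((-3 + (41 + 37)) - 34328) = √((-3 + 78) - 34328) = √(75 - 34328) = √(-34253) = I*√34253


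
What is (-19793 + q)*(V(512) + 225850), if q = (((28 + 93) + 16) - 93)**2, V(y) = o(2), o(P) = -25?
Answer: -4032557025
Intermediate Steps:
V(y) = -25
q = 1936 (q = ((121 + 16) - 93)**2 = (137 - 93)**2 = 44**2 = 1936)
(-19793 + q)*(V(512) + 225850) = (-19793 + 1936)*(-25 + 225850) = -17857*225825 = -4032557025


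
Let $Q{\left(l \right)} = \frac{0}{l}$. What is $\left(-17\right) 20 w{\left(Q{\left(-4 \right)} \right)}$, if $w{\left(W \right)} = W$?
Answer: $0$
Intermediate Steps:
$Q{\left(l \right)} = 0$
$\left(-17\right) 20 w{\left(Q{\left(-4 \right)} \right)} = \left(-17\right) 20 \cdot 0 = \left(-340\right) 0 = 0$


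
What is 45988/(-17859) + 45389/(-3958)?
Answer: -992622655/70685922 ≈ -14.043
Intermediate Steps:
45988/(-17859) + 45389/(-3958) = 45988*(-1/17859) + 45389*(-1/3958) = -45988/17859 - 45389/3958 = -992622655/70685922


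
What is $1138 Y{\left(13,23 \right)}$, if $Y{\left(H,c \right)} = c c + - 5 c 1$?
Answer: $471132$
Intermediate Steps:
$Y{\left(H,c \right)} = c^{2} - 5 c$
$1138 Y{\left(13,23 \right)} = 1138 \cdot 23 \left(-5 + 23\right) = 1138 \cdot 23 \cdot 18 = 1138 \cdot 414 = 471132$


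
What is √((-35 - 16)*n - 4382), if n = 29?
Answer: I*√5861 ≈ 76.557*I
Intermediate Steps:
√((-35 - 16)*n - 4382) = √((-35 - 16)*29 - 4382) = √(-51*29 - 4382) = √(-1479 - 4382) = √(-5861) = I*√5861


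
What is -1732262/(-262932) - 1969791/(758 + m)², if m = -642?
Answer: -123652942435/884503248 ≈ -139.80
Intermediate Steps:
-1732262/(-262932) - 1969791/(758 + m)² = -1732262/(-262932) - 1969791/(758 - 642)² = -1732262*(-1/262932) - 1969791/(116²) = 866131/131466 - 1969791/13456 = -123652942435/884503248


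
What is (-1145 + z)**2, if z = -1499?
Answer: 6990736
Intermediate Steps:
(-1145 + z)**2 = (-1145 - 1499)**2 = (-2644)**2 = 6990736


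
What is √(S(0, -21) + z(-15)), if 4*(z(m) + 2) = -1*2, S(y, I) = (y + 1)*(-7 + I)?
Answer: I*√122/2 ≈ 5.5227*I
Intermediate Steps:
S(y, I) = (1 + y)*(-7 + I)
z(m) = -5/2 (z(m) = -2 + (-1*2)/4 = -2 + (¼)*(-2) = -2 - ½ = -5/2)
√(S(0, -21) + z(-15)) = √((-7 - 21 - 7*0 - 21*0) - 5/2) = √((-7 - 21 + 0 + 0) - 5/2) = √(-28 - 5/2) = √(-61/2) = I*√122/2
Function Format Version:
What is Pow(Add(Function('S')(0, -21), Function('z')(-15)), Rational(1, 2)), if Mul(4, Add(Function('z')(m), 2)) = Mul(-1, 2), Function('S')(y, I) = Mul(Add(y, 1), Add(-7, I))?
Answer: Mul(Rational(1, 2), I, Pow(122, Rational(1, 2))) ≈ Mul(5.5227, I)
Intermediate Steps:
Function('S')(y, I) = Mul(Add(1, y), Add(-7, I))
Function('z')(m) = Rational(-5, 2) (Function('z')(m) = Add(-2, Mul(Rational(1, 4), Mul(-1, 2))) = Add(-2, Mul(Rational(1, 4), -2)) = Add(-2, Rational(-1, 2)) = Rational(-5, 2))
Pow(Add(Function('S')(0, -21), Function('z')(-15)), Rational(1, 2)) = Pow(Add(Add(-7, -21, Mul(-7, 0), Mul(-21, 0)), Rational(-5, 2)), Rational(1, 2)) = Pow(Add(Add(-7, -21, 0, 0), Rational(-5, 2)), Rational(1, 2)) = Pow(Add(-28, Rational(-5, 2)), Rational(1, 2)) = Pow(Rational(-61, 2), Rational(1, 2)) = Mul(Rational(1, 2), I, Pow(122, Rational(1, 2)))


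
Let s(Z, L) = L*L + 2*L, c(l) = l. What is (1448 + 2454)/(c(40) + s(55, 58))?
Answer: 1951/1760 ≈ 1.1085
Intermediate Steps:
s(Z, L) = L² + 2*L
(1448 + 2454)/(c(40) + s(55, 58)) = (1448 + 2454)/(40 + 58*(2 + 58)) = 3902/(40 + 58*60) = 3902/(40 + 3480) = 3902/3520 = 3902*(1/3520) = 1951/1760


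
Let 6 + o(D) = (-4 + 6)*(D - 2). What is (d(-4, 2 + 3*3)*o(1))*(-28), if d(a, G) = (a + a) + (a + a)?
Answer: -3584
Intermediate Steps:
o(D) = -10 + 2*D (o(D) = -6 + (-4 + 6)*(D - 2) = -6 + 2*(-2 + D) = -6 + (-4 + 2*D) = -10 + 2*D)
d(a, G) = 4*a (d(a, G) = 2*a + 2*a = 4*a)
(d(-4, 2 + 3*3)*o(1))*(-28) = ((4*(-4))*(-10 + 2*1))*(-28) = -16*(-10 + 2)*(-28) = -16*(-8)*(-28) = 128*(-28) = -3584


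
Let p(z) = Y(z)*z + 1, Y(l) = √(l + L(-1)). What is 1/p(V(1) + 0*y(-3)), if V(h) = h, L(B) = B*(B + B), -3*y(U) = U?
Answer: -½ + √3/2 ≈ 0.36603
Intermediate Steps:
y(U) = -U/3
L(B) = 2*B² (L(B) = B*(2*B) = 2*B²)
Y(l) = √(2 + l) (Y(l) = √(l + 2*(-1)²) = √(l + 2*1) = √(l + 2) = √(2 + l))
p(z) = 1 + z*√(2 + z) (p(z) = √(2 + z)*z + 1 = z*√(2 + z) + 1 = 1 + z*√(2 + z))
1/p(V(1) + 0*y(-3)) = 1/(1 + (1 + 0*(-⅓*(-3)))*√(2 + (1 + 0*(-⅓*(-3))))) = 1/(1 + (1 + 0*1)*√(2 + (1 + 0*1))) = 1/(1 + (1 + 0)*√(2 + (1 + 0))) = 1/(1 + 1*√(2 + 1)) = 1/(1 + 1*√3) = 1/(1 + √3)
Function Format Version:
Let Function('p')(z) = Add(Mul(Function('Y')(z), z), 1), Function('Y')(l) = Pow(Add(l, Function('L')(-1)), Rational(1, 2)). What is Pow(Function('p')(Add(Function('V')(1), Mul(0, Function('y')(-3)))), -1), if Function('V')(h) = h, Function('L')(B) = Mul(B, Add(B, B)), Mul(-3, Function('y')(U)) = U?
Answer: Add(Rational(-1, 2), Mul(Rational(1, 2), Pow(3, Rational(1, 2)))) ≈ 0.36603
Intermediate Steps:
Function('y')(U) = Mul(Rational(-1, 3), U)
Function('L')(B) = Mul(2, Pow(B, 2)) (Function('L')(B) = Mul(B, Mul(2, B)) = Mul(2, Pow(B, 2)))
Function('Y')(l) = Pow(Add(2, l), Rational(1, 2)) (Function('Y')(l) = Pow(Add(l, Mul(2, Pow(-1, 2))), Rational(1, 2)) = Pow(Add(l, Mul(2, 1)), Rational(1, 2)) = Pow(Add(l, 2), Rational(1, 2)) = Pow(Add(2, l), Rational(1, 2)))
Function('p')(z) = Add(1, Mul(z, Pow(Add(2, z), Rational(1, 2)))) (Function('p')(z) = Add(Mul(Pow(Add(2, z), Rational(1, 2)), z), 1) = Add(Mul(z, Pow(Add(2, z), Rational(1, 2))), 1) = Add(1, Mul(z, Pow(Add(2, z), Rational(1, 2)))))
Pow(Function('p')(Add(Function('V')(1), Mul(0, Function('y')(-3)))), -1) = Pow(Add(1, Mul(Add(1, Mul(0, Mul(Rational(-1, 3), -3))), Pow(Add(2, Add(1, Mul(0, Mul(Rational(-1, 3), -3)))), Rational(1, 2)))), -1) = Pow(Add(1, Mul(Add(1, Mul(0, 1)), Pow(Add(2, Add(1, Mul(0, 1))), Rational(1, 2)))), -1) = Pow(Add(1, Mul(Add(1, 0), Pow(Add(2, Add(1, 0)), Rational(1, 2)))), -1) = Pow(Add(1, Mul(1, Pow(Add(2, 1), Rational(1, 2)))), -1) = Pow(Add(1, Mul(1, Pow(3, Rational(1, 2)))), -1) = Pow(Add(1, Pow(3, Rational(1, 2))), -1)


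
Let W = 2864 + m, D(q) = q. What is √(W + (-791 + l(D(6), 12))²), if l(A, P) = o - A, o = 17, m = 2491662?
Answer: √3102926 ≈ 1761.5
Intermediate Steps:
W = 2494526 (W = 2864 + 2491662 = 2494526)
l(A, P) = 17 - A
√(W + (-791 + l(D(6), 12))²) = √(2494526 + (-791 + (17 - 1*6))²) = √(2494526 + (-791 + (17 - 6))²) = √(2494526 + (-791 + 11)²) = √(2494526 + (-780)²) = √(2494526 + 608400) = √3102926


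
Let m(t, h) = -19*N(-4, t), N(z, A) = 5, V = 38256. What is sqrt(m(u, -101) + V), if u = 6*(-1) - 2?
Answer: sqrt(38161) ≈ 195.35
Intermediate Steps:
u = -8 (u = -6 - 2 = -8)
m(t, h) = -95 (m(t, h) = -19*5 = -95)
sqrt(m(u, -101) + V) = sqrt(-95 + 38256) = sqrt(38161)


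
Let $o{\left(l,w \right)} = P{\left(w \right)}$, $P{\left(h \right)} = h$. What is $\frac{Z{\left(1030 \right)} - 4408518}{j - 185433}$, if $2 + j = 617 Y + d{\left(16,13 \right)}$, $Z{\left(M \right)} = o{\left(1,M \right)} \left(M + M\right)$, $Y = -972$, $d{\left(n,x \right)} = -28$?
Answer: $\frac{2286718}{785187} \approx 2.9123$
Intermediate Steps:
$o{\left(l,w \right)} = w$
$Z{\left(M \right)} = 2 M^{2}$ ($Z{\left(M \right)} = M \left(M + M\right) = M 2 M = 2 M^{2}$)
$j = -599754$ ($j = -2 + \left(617 \left(-972\right) - 28\right) = -2 - 599752 = -599754$)
$\frac{Z{\left(1030 \right)} - 4408518}{j - 185433} = \frac{2 \cdot 1030^{2} - 4408518}{-599754 - 185433} = \frac{2 \cdot 1060900 - 4408518}{-785187} = \left(2121800 - 4408518\right) \left(- \frac{1}{785187}\right) = \left(-2286718\right) \left(- \frac{1}{785187}\right) = \frac{2286718}{785187}$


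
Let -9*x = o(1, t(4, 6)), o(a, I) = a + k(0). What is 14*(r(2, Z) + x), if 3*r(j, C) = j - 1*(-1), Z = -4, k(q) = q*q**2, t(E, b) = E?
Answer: 112/9 ≈ 12.444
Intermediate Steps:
k(q) = q**3
o(a, I) = a (o(a, I) = a + 0**3 = a + 0 = a)
r(j, C) = 1/3 + j/3 (r(j, C) = (j - 1*(-1))/3 = (j + 1)/3 = (1 + j)/3 = 1/3 + j/3)
x = -1/9 (x = -1/9*1 = -1/9 ≈ -0.11111)
14*(r(2, Z) + x) = 14*((1/3 + (1/3)*2) - 1/9) = 14*((1/3 + 2/3) - 1/9) = 14*(1 - 1/9) = 14*(8/9) = 112/9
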